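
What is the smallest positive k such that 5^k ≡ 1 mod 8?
Powers of 5 mod 8: 5^1≡5, 5^2≡1. Order = 2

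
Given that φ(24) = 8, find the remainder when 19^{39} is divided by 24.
By Euler: 19^{8} ≡ 1 mod 24 since gcd(19, 24) = 1. 39 = 4×8 + 7. So 19^{39} ≡ 19^{7} ≡ 19 mod 24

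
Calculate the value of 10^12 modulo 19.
By repeated squaring mod 19: 10^{1}≡10, 10^{2}≡5, 10^{4}≡6, 10^{8}≡17. Then 10^{12} = 10^{8+4} ≡ 17 × 6 ≡ 7 mod 19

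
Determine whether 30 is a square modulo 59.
By Euler's criterion: 30^{29} ≡ 58 mod 59. Since this equals -1 (≡ 58), 30 is not a QR.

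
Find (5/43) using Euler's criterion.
(5/43) = 5^{21} mod 43 = -1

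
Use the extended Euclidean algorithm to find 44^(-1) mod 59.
Extended GCD: 44(-4) + 59(3) = 1. So 44^(-1) ≡ -4 ≡ 55 (mod 59). Verify: 44 × 55 = 2420 ≡ 1 (mod 59)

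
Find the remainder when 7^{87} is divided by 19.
By Fermat: 7^{18} ≡ 1 mod 19. 87 = 4×18 + 15. So 7^{87} ≡ 7^{15} ≡ 1 mod 19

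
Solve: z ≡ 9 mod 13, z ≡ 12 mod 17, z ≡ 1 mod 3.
M = 13 × 17 × 3 = 663. M₁ = 51, y₁ ≡ 12 mod 13. M₂ = 39, y₂ ≡ 7 mod 17. M₃ = 221, y₃ ≡ 2 mod 3. z = 9×51×12 + 12×39×7 + 1×221×2 ≡ 607 mod 663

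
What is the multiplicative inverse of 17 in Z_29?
Since 29 is prime, by Fermat 17^(-1) ≡ 17^{27} ≡ 12 mod 29. Verify: 17 × 12 = 204 ≡ 1 mod 29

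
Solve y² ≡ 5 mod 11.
The square roots of 5 mod 11 are 4 and 7. Verify: 4² = 16 ≡ 5 mod 11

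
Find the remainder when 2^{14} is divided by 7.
By Fermat: 2^{6} ≡ 1 (mod 7). 14 = 2×6 + 2. So 2^{14} ≡ 2^{2} ≡ 4 (mod 7)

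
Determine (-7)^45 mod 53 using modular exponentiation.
By repeated squaring (mod 53): (-7)^{1}≡46, (-7)^{2}≡49, (-7)^{4}≡16, (-7)^{8}≡44, (-7)^{16}≡28, (-7)^{32}≡42. Then (-7)^{45} = (-7)^{32+8+4+1} ≡ 42 × 44 × 16 × 46 ≡ 42 (mod 53)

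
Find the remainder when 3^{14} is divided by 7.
By Fermat: 3^{6} ≡ 1 mod 7. 14 = 2×6 + 2. So 3^{14} ≡ 3^{2} ≡ 2 mod 7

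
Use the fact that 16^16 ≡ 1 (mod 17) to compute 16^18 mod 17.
By Fermat: 16^{16} ≡ 1 (mod 17). So 16^{18} = 16^{16} · 16^{2} ≡ 16^{2} ≡ 1 (mod 17)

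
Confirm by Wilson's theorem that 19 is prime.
(18)! mod 19 = 18. Since this equals -1 mod 19, Wilson confirms 19 is prime.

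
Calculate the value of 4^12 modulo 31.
By repeated squaring mod 31: 4^{1}≡4, 4^{2}≡16, 4^{4}≡8, 4^{8}≡2. Then 4^{12} = 4^{8+4} ≡ 2 × 8 ≡ 16 mod 31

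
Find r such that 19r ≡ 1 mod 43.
Since 43 is prime, by Fermat 19^(-1) ≡ 19^{41} ≡ 34 mod 43. Verify: 19 × 34 = 646 ≡ 1 mod 43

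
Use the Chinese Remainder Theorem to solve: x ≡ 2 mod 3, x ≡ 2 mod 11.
M = 3 × 11 = 33. M₁ = 11, y₁ ≡ 2 mod 3. M₂ = 3, y₂ ≡ 4 mod 11. x = 2×11×2 + 2×3×4 ≡ 2 mod 33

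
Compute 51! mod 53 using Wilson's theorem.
(52)! = (51)! × (52) ≡ -1 mod 53. So (51)! ≡ -1 × (52)^(-1) ≡ (-1)×(-1) = 1 mod 53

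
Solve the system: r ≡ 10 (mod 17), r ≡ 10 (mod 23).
M = 17 × 23 = 391. M₁ = 23, y₁ ≡ 3 (mod 17). M₂ = 17, y₂ ≡ 19 (mod 23). r = 10×23×3 + 10×17×19 ≡ 10 (mod 391)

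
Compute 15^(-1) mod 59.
Since 59 is prime, by Fermat 15^(-1) ≡ 15^{57} ≡ 4 mod 59. Verify: 15 × 4 = 60 ≡ 1 mod 59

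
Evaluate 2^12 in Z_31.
By repeated squaring (mod 31): 2^{1}≡2, 2^{2}≡4, 2^{4}≡16, 2^{8}≡8. Then 2^{12} = 2^{8+4} ≡ 8 × 16 ≡ 4 (mod 31)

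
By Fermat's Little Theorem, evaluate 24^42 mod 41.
By Fermat: 24^{40} ≡ 1 mod 41. So 24^{42} = 24^{40} · 24^{2} ≡ 24^{2} ≡ 2 mod 41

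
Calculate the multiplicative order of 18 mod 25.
Powers of 18 mod 25: 18^1≡18, 18^2≡24, 18^3≡7, 18^4≡1. ord_25(18) = 4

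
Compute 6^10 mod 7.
Using Fermat: 6^{6} ≡ 1 (mod 7). 10 ≡ 4 (mod 6). So 6^{10} ≡ 6^{4} ≡ 1 (mod 7)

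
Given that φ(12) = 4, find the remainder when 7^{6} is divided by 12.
By Euler: 7^{4} ≡ 1 mod 12 since gcd(7, 12) = 1. 6 = 1×4 + 2. So 7^{6} ≡ 7^{2} ≡ 1 mod 12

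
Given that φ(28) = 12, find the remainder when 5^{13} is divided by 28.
By Euler: 5^{12} ≡ 1 (mod 28) since gcd(5, 28) = 1. 13 = 1×12 + 1. So 5^{13} ≡ 5^{1} ≡ 5 (mod 28)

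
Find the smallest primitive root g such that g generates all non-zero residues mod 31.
g = 3. Powers: [3, 9, 27, 19, 26, 16, 17, ...] generates all 30 non-zero residues.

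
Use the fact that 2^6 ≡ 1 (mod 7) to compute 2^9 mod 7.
By Fermat: 2^{6} ≡ 1 (mod 7). So 2^{9} = 2^{6} · 2^{3} ≡ 2^{3} ≡ 1 (mod 7)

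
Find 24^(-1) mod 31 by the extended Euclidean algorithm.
Extended GCD: 24(-9) + 31(7) = 1. So 24^(-1) ≡ -9 ≡ 22 mod 31. Verify: 24 × 22 = 528 ≡ 1 mod 31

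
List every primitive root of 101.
There are φ(100) = 40 primitive roots mod 101: {2, 3, 7, 8, 11, 12, 15, 18, 26, 27, 28, 29, 34, 35, 38, 40, 42, 46, 48, 50, 51, 53, 55, 59, 61, 63, 66, 67, 72, 73, 74, 75, 83, 86, 89, 90, 93, 94, 98, 99}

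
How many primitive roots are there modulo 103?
A prime p has φ(p-1) primitive roots; here φ(102) = 32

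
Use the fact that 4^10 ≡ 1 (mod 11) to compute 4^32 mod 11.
By Fermat: 4^{10} ≡ 1 (mod 11). 32 = 3×10 + 2. So 4^{32} ≡ 4^{2} ≡ 5 (mod 11)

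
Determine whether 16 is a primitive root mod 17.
16^{2} ≡ 1 mod 17 and 2 < 16, so ord_17(16) = 2 ≠ 16 and 16 is not a primitive root.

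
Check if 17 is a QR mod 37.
By Euler's criterion: 17^{18} ≡ 36 (mod 37). Since this equals -1 (≡ 36), 17 is not a QR.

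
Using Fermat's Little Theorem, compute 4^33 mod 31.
By Fermat: 4^{30} ≡ 1 mod 31. So 4^{33} = 4^{30} · 4^{3} ≡ 4^{3} ≡ 2 mod 31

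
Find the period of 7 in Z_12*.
Powers of 7 mod 12: 7^1≡7, 7^2≡1. ord_12(7) = 2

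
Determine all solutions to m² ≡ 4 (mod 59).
The square roots of 4 mod 59 are 57 and 2. Verify: 57² = 3249 ≡ 4 (mod 59)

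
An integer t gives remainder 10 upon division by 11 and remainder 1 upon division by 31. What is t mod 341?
M = 11 × 31 = 341. M₁ = 31, y₁ ≡ 5 mod 11. M₂ = 11, y₂ ≡ 17 mod 31. t = 10×31×5 + 1×11×17 ≡ 32 mod 341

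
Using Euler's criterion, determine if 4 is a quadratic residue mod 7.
By Euler's criterion: 4^{3} ≡ 1 (mod 7). Since this equals 1, 4 is a QR.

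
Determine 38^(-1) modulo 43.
Since 43 is prime, by Fermat 38^(-1) ≡ 38^{41} ≡ 17 mod 43. Verify: 38 × 17 = 646 ≡ 1 mod 43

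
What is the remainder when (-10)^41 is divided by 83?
By repeated squaring (mod 83): (-10)^{1}≡73, (-10)^{2}≡17, (-10)^{4}≡40, (-10)^{8}≡23, (-10)^{16}≡31, (-10)^{32}≡48. Then (-10)^{41} = (-10)^{32+8+1} ≡ 48 × 23 × 73 ≡ 82 (mod 83)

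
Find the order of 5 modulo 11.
Powers of 5 mod 11: 5^1≡5, 5^2≡3, 5^3≡4, 5^4≡9, 5^5≡1. Order = 5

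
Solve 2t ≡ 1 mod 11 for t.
Since 11 is prime, by Fermat 2^(-1) ≡ 2^{9} ≡ 6 mod 11. Verify: 2 × 6 = 12 ≡ 1 mod 11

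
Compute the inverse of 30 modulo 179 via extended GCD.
Extended GCD: 30(6) + 179(-1) = 1. So 30^(-1) ≡ 6 mod 179. Verify: 30 × 6 = 180 ≡ 1 mod 179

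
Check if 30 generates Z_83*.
30^{41} ≡ 1 mod 83 and 41 < 82, so ord_83(30) = 41 ≠ 82 and 30 is not a primitive root.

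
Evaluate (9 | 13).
(9/13) = 9^{6} mod 13 = 1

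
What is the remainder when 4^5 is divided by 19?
By repeated squaring mod 19: 4^{1}≡4, 4^{2}≡16, 4^{4}≡9. Then 4^{5} = 4^{4+1} ≡ 9 × 4 ≡ 17 mod 19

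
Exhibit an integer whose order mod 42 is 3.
25 has order 3 mod 42 since 25^{3} ≡ 1 mod 42 and no smaller power works.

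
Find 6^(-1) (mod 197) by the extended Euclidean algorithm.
Extended GCD: 6(33) + 197(-1) = 1. So 6^(-1) ≡ 33 (mod 197). Verify: 6 × 33 = 198 ≡ 1 (mod 197)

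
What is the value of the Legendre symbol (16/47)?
(16/47) = 16^{23} mod 47 = 1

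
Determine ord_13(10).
Powers of 10 mod 13: 10^1≡10, 10^2≡9, 10^3≡12, 10^4≡3, 10^5≡4, 10^6≡1. Order = 6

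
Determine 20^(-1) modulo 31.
Since 31 is prime, by Fermat 20^(-1) ≡ 20^{29} ≡ 14 mod 31. Verify: 20 × 14 = 280 ≡ 1 mod 31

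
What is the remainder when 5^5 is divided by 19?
By repeated squaring (mod 19): 5^{1}≡5, 5^{2}≡6, 5^{4}≡17. Then 5^{5} = 5^{4+1} ≡ 17 × 5 ≡ 9 (mod 19)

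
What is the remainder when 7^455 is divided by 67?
Using Fermat: 7^{66} ≡ 1 (mod 67). 455 ≡ 59 (mod 66). So 7^{455} ≡ 7^{59} ≡ 51 (mod 67)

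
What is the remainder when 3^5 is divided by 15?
By repeated squaring mod 15: 3^{1}≡3, 3^{2}≡9, 3^{4}≡6. Then 3^{5} = 3^{4+1} ≡ 6 × 3 ≡ 3 mod 15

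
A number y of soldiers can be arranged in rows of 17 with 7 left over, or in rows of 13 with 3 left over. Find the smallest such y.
M = 17 × 13 = 221. M₁ = 13, y₁ ≡ 4 mod 17. M₂ = 17, y₂ ≡ 10 mod 13. y = 7×13×4 + 3×17×10 ≡ 211 mod 221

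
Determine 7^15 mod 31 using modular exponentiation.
By repeated squaring mod 31: 7^{1}≡7, 7^{2}≡18, 7^{4}≡14, 7^{8}≡10. Then 7^{15} = 7^{8+4+2+1} ≡ 10 × 14 × 18 × 7 ≡ 1 mod 31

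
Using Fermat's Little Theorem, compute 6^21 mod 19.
By Fermat: 6^{18} ≡ 1 (mod 19). So 6^{21} = 6^{18} · 6^{3} ≡ 6^{3} ≡ 7 (mod 19)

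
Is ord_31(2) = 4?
Powers of 2 mod 31: 2^1≡2, 2^2≡4, 2^3≡8, 2^4≡16, 2^5≡1. 2^4≡16≢1, so ord ≠ 4. No, the actual order is 5.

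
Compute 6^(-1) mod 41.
Since 41 is prime, by Fermat 6^(-1) ≡ 6^{39} ≡ 7 mod 41. Verify: 6 × 7 = 42 ≡ 1 mod 41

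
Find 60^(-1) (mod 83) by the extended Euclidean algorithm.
Extended GCD: 60(18) + 83(-13) = 1. So 60^(-1) ≡ 18 (mod 83). Verify: 60 × 18 = 1080 ≡ 1 (mod 83)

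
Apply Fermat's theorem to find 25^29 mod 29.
By Fermat: 25^{28} ≡ 1 mod 29. So 25^{29} = 25^{28} · 25^{1} ≡ 25^{1} ≡ 25 mod 29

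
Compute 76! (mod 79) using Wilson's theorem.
(78)! = (76)! × (77) × (78) ≡ -1 (mod 79). So (76)! ≡ -1 × [(78)(77)]^(-1) ≡ 39 (mod 79)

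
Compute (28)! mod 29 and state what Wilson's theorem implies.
(28)! mod 29 = 28. Since this equals -1 mod 29, Wilson confirms 29 is prime.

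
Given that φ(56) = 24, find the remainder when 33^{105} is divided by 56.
By Euler: 33^{24} ≡ 1 (mod 56) since gcd(33, 56) = 1. 105 = 4×24 + 9. So 33^{105} ≡ 33^{9} ≡ 41 (mod 56)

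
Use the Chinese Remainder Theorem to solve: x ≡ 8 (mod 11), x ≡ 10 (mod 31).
M = 11 × 31 = 341. M₁ = 31, y₁ ≡ 5 (mod 11). M₂ = 11, y₂ ≡ 17 (mod 31). x = 8×31×5 + 10×11×17 ≡ 41 (mod 341)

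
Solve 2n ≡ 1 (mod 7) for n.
Since 7 is prime, by Fermat 2^(-1) ≡ 2^{5} ≡ 4 (mod 7). Verify: 2 × 4 = 8 ≡ 1 (mod 7)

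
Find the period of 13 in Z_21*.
Powers of 13 mod 21: 13^1≡13, 13^2≡1. ord_21(13) = 2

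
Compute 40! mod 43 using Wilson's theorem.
(42)! = (40)! × (41) × (42) ≡ -1 mod 43. So (40)! ≡ -1 × [(42)(41)]^(-1) ≡ 21 mod 43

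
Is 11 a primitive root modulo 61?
11^{4} ≡ 1 (mod 61) and 4 < 60, so ord_61(11) = 4 ≠ 60 and 11 is not a primitive root.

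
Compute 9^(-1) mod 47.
Since 47 is prime, by Fermat 9^(-1) ≡ 9^{45} ≡ 21 mod 47. Verify: 9 × 21 = 189 ≡ 1 mod 47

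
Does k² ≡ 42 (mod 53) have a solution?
By Euler's criterion: 42^{26} ≡ 1 (mod 53). Since this equals 1, 42 is a QR.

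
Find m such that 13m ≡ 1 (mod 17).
Since 17 is prime, by Fermat 13^(-1) ≡ 13^{15} ≡ 4 (mod 17). Verify: 13 × 4 = 52 ≡ 1 (mod 17)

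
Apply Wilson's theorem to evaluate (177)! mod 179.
(178)! = (177)! × (178) ≡ -1 mod 179. So (177)! ≡ -1 × (178)^(-1) ≡ (-1)×(-1) = 1 mod 179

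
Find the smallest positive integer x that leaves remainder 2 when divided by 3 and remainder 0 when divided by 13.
M = 3 × 13 = 39. M₁ = 13, y₁ ≡ 1 (mod 3). M₂ = 3, y₂ ≡ 9 (mod 13). x = 2×13×1 + 0×3×9 ≡ 26 (mod 39)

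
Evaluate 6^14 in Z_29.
By repeated squaring mod 29: 6^{1}≡6, 6^{2}≡7, 6^{4}≡20, 6^{8}≡23. Then 6^{14} = 6^{8+4+2} ≡ 23 × 20 × 7 ≡ 1 mod 29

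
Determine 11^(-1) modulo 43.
Since 43 is prime, by Fermat 11^(-1) ≡ 11^{41} ≡ 4 mod 43. Verify: 11 × 4 = 44 ≡ 1 mod 43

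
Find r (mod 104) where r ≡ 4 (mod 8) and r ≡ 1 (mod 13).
M = 8 × 13 = 104. M₁ = 13, y₁ ≡ 5 (mod 8). M₂ = 8, y₂ ≡ 5 (mod 13). r = 4×13×5 + 1×8×5 ≡ 92 (mod 104)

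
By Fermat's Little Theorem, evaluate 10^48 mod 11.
By Fermat: 10^{10} ≡ 1 (mod 11). 48 = 4×10 + 8. So 10^{48} ≡ 10^{8} ≡ 1 (mod 11)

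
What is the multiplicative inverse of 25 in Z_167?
Since 167 is prime, by Fermat 25^(-1) ≡ 25^{165} ≡ 147 mod 167. Verify: 25 × 147 = 3675 ≡ 1 mod 167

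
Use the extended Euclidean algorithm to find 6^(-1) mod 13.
Extended GCD: 6(-2) + 13(1) = 1. So 6^(-1) ≡ -2 ≡ 11 mod 13. Verify: 6 × 11 = 66 ≡ 1 mod 13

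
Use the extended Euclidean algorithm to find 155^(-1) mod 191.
Extended GCD: 155(-69) + 191(56) = 1. So 155^(-1) ≡ -69 ≡ 122 mod 191. Verify: 155 × 122 = 18910 ≡ 1 mod 191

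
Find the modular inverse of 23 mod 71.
Since 71 is prime, by Fermat 23^(-1) ≡ 23^{69} ≡ 34 (mod 71). Verify: 23 × 34 = 782 ≡ 1 (mod 71)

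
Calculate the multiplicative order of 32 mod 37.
Powers of 32 mod 37: 32^1≡32, 32^2≡25, 32^3≡23, 32^4≡33, 32^5≡20, 32^6≡11, 32^7≡19, 32^8≡16, 32^9≡31, 32^10≡30, 32^11≡35, 32^12≡10, 32^13≡24, 32^14≡28, 32^15≡8, 32^16≡34, 32^17≡15, 32^18≡36, 32^19≡5, 32^20≡12, 32^21≡14, 32^22≡4, 32^23≡17, 32^24≡26, 32^25≡18, 32^26≡21, 32^27≡6, 32^28≡7, 32^29≡2, 32^30≡27, 32^31≡13, 32^32≡9, 32^33≡29, 32^34≡3, 32^35≡22, 32^36≡1. Order = 36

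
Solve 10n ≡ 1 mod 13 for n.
Since 13 is prime, by Fermat 10^(-1) ≡ 10^{11} ≡ 4 mod 13. Verify: 10 × 4 = 40 ≡ 1 mod 13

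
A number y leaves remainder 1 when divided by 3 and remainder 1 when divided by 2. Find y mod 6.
M = 3 × 2 = 6. M₁ = 2, y₁ ≡ 2 mod 3. M₂ = 3, y₂ ≡ 1 mod 2. y = 1×2×2 + 1×3×1 ≡ 1 mod 6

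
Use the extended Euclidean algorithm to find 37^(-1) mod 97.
Extended GCD: 37(21) + 97(-8) = 1. So 37^(-1) ≡ 21 mod 97. Verify: 37 × 21 = 777 ≡ 1 mod 97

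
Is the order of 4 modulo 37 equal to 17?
Powers of 4 mod 37: 4^1≡4, 4^2≡16, 4^3≡27, 4^4≡34, 4^5≡25, 4^6≡26, 4^7≡30, 4^8≡9, 4^9≡36, 4^10≡33, 4^11≡21, 4^12≡10, 4^13≡3, 4^14≡12, 4^15≡11, 4^16≡7, 4^17≡28, 4^18≡1. 4^17≡28≢1, so ord ≠ 17. No, the actual order is 18.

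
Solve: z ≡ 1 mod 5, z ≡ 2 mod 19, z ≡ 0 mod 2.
M = 5 × 19 × 2 = 190. M₁ = 38, y₁ ≡ 2 mod 5. M₂ = 10, y₂ ≡ 2 mod 19. M₃ = 95, y₃ ≡ 1 mod 2. z = 1×38×2 + 2×10×2 + 0×95×1 ≡ 116 mod 190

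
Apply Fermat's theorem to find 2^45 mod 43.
By Fermat: 2^{42} ≡ 1 mod 43. So 2^{45} = 2^{42} · 2^{3} ≡ 2^{3} ≡ 8 mod 43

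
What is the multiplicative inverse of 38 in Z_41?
Since 41 is prime, by Fermat 38^(-1) ≡ 38^{39} ≡ 27 mod 41. Verify: 38 × 27 = 1026 ≡ 1 mod 41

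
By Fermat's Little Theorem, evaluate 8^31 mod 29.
By Fermat: 8^{28} ≡ 1 mod 29. So 8^{31} = 8^{28} · 8^{3} ≡ 8^{3} ≡ 19 mod 29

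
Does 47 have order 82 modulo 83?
ord_83(47) divides 82. For each prime q|82: 47^{41}≡82, 47^{2}≡51, none ≡ 1. So 47 has order 82 and is a primitive root mod 83.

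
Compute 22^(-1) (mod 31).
Since 31 is prime, by Fermat 22^(-1) ≡ 22^{29} ≡ 24 (mod 31). Verify: 22 × 24 = 528 ≡ 1 (mod 31)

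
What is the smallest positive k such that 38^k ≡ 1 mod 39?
Powers of 38 mod 39: 38^1≡38, 38^2≡1. So the order of 38 is 2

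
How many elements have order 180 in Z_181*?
A prime p has φ(p-1) primitive roots; here φ(180) = 48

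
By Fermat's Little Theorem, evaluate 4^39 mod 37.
By Fermat: 4^{36} ≡ 1 (mod 37). So 4^{39} = 4^{36} · 4^{3} ≡ 4^{3} ≡ 27 (mod 37)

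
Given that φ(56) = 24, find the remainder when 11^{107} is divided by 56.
By Euler: 11^{24} ≡ 1 mod 56 since gcd(11, 56) = 1. 107 = 4×24 + 11. So 11^{107} ≡ 11^{11} ≡ 51 mod 56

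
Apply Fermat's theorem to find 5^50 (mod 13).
By Fermat: 5^{12} ≡ 1 (mod 13). 50 = 4×12 + 2. So 5^{50} ≡ 5^{2} ≡ 12 (mod 13)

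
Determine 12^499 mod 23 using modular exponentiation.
Using Fermat: 12^{22} ≡ 1 (mod 23). 499 ≡ 15 (mod 22). So 12^{499} ≡ 12^{15} ≡ 13 (mod 23)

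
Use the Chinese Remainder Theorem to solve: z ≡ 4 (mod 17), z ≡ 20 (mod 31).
M = 17 × 31 = 527. M₁ = 31, y₁ ≡ 11 (mod 17). M₂ = 17, y₂ ≡ 11 (mod 31). z = 4×31×11 + 20×17×11 ≡ 361 (mod 527)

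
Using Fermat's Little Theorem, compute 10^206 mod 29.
By Fermat: 10^{28} ≡ 1 (mod 29). 206 ≡ 10 (mod 28). So 10^{206} ≡ 10^{10} ≡ 6 (mod 29)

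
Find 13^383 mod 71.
Using Fermat: 13^{70} ≡ 1 mod 71. 383 ≡ 33 mod 70. So 13^{383} ≡ 13^{33} ≡ 21 mod 71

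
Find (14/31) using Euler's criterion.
(14/31) = 14^{15} mod 31 = 1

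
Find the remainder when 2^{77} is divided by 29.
By Fermat: 2^{28} ≡ 1 mod 29. 77 = 2×28 + 21. So 2^{77} ≡ 2^{21} ≡ 17 mod 29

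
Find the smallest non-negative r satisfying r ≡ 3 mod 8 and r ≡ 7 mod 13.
M = 8 × 13 = 104. M₁ = 13, y₁ ≡ 5 mod 8. M₂ = 8, y₂ ≡ 5 mod 13. r = 3×13×5 + 7×8×5 ≡ 59 mod 104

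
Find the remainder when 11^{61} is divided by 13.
By Fermat: 11^{12} ≡ 1 mod 13. 61 = 5×12 + 1. So 11^{61} ≡ 11^{1} ≡ 11 mod 13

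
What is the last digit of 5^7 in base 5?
By repeated squaring mod 5: 5^{1}≡0, 5^{2}≡0, 5^{4}≡0. Then 5^{7} = 5^{4+2+1} ≡ 0 × 0 × 0 ≡ 0 mod 5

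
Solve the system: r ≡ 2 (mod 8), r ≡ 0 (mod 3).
M = 8 × 3 = 24. M₁ = 3, y₁ ≡ 3 (mod 8). M₂ = 8, y₂ ≡ 2 (mod 3). r = 2×3×3 + 0×8×2 ≡ 18 (mod 24)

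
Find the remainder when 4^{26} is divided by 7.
By Fermat: 4^{6} ≡ 1 (mod 7). 26 = 4×6 + 2. So 4^{26} ≡ 4^{2} ≡ 2 (mod 7)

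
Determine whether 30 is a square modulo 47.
By Euler's criterion: 30^{23} ≡ 46 mod 47. Since this equals -1 (≡ 46), 30 is not a QR.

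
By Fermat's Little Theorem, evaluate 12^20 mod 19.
By Fermat: 12^{18} ≡ 1 (mod 19). So 12^{20} = 12^{18} · 12^{2} ≡ 12^{2} ≡ 11 (mod 19)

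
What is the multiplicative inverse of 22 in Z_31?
Since 31 is prime, by Fermat 22^(-1) ≡ 22^{29} ≡ 24 mod 31. Verify: 22 × 24 = 528 ≡ 1 mod 31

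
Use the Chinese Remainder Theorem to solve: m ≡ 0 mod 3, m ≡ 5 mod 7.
M = 3 × 7 = 21. M₁ = 7, y₁ ≡ 1 mod 3. M₂ = 3, y₂ ≡ 5 mod 7. m = 0×7×1 + 5×3×5 ≡ 12 mod 21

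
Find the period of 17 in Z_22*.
Powers of 17 mod 22: 17^1≡17, 17^2≡3, 17^3≡7, 17^4≡9, 17^5≡21, 17^6≡5, 17^7≡19, 17^8≡15, 17^9≡13, 17^10≡1. So the order of 17 is 10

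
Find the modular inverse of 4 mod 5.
Since 5 is prime, by Fermat 4^(-1) ≡ 4^{3} ≡ 4 (mod 5). Verify: 4 × 4 = 16 ≡ 1 (mod 5)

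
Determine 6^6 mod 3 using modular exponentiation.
By repeated squaring mod 3: 6^{1}≡0, 6^{2}≡0, 6^{4}≡0. Then 6^{6} = 6^{4+2} ≡ 0 × 0 ≡ 0 mod 3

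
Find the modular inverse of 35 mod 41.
Since 41 is prime, by Fermat 35^(-1) ≡ 35^{39} ≡ 34 (mod 41). Verify: 35 × 34 = 1190 ≡ 1 (mod 41)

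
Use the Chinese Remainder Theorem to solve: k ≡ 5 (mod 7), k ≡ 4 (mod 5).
M = 7 × 5 = 35. M₁ = 5, y₁ ≡ 3 (mod 7). M₂ = 7, y₂ ≡ 3 (mod 5). k = 5×5×3 + 4×7×3 ≡ 19 (mod 35)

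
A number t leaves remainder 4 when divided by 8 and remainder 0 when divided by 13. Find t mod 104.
M = 8 × 13 = 104. M₁ = 13, y₁ ≡ 5 mod 8. M₂ = 8, y₂ ≡ 5 mod 13. t = 4×13×5 + 0×8×5 ≡ 52 mod 104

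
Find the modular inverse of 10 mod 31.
Since 31 is prime, by Fermat 10^(-1) ≡ 10^{29} ≡ 28 mod 31. Verify: 10 × 28 = 280 ≡ 1 mod 31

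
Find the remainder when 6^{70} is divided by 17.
By Fermat: 6^{16} ≡ 1 mod 17. 70 = 4×16 + 6. So 6^{70} ≡ 6^{6} ≡ 8 mod 17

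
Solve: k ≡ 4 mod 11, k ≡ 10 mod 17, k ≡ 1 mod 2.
M = 11 × 17 × 2 = 374. M₁ = 34, y₁ ≡ 1 mod 11. M₂ = 22, y₂ ≡ 7 mod 17. M₃ = 187, y₃ ≡ 1 mod 2. k = 4×34×1 + 10×22×7 + 1×187×1 ≡ 367 mod 374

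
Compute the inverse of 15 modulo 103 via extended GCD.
Extended GCD: 15(-48) + 103(7) = 1. So 15^(-1) ≡ -48 ≡ 55 mod 103. Verify: 15 × 55 = 825 ≡ 1 mod 103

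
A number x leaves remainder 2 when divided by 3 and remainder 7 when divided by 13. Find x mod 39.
M = 3 × 13 = 39. M₁ = 13, y₁ ≡ 1 mod 3. M₂ = 3, y₂ ≡ 9 mod 13. x = 2×13×1 + 7×3×9 ≡ 20 mod 39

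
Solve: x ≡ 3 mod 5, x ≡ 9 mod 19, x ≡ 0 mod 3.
M = 5 × 19 × 3 = 285. M₁ = 57, y₁ ≡ 3 mod 5. M₂ = 15, y₂ ≡ 14 mod 19. M₃ = 95, y₃ ≡ 2 mod 3. x = 3×57×3 + 9×15×14 + 0×95×2 ≡ 123 mod 285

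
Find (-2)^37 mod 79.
By repeated squaring mod 79: (-2)^{1}≡77, (-2)^{2}≡4, (-2)^{4}≡16, (-2)^{8}≡19, (-2)^{16}≡45, (-2)^{32}≡50. Then (-2)^{37} = (-2)^{32+4+1} ≡ 50 × 16 × 77 ≡ 59 mod 79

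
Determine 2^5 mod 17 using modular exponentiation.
By repeated squaring mod 17: 2^{1}≡2, 2^{2}≡4, 2^{4}≡16. Then 2^{5} = 2^{4+1} ≡ 16 × 2 ≡ 15 mod 17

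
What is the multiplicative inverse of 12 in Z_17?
Since 17 is prime, by Fermat 12^(-1) ≡ 12^{15} ≡ 10 mod 17. Verify: 12 × 10 = 120 ≡ 1 mod 17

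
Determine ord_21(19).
Powers of 19 mod 21: 19^1≡19, 19^2≡4, 19^3≡13, 19^4≡16, 19^5≡10, 19^6≡1. Order = 6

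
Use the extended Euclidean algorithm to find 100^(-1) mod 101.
Extended GCD: 100(-1) + 101(1) = 1. So 100^(-1) ≡ -1 ≡ 100 mod 101. Verify: 100 × 100 = 10000 ≡ 1 mod 101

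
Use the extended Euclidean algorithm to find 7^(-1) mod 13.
Extended GCD: 7(2) + 13(-1) = 1. So 7^(-1) ≡ 2 (mod 13). Verify: 7 × 2 = 14 ≡ 1 (mod 13)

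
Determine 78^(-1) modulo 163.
Since 163 is prime, by Fermat 78^(-1) ≡ 78^{161} ≡ 23 mod 163. Verify: 78 × 23 = 1794 ≡ 1 mod 163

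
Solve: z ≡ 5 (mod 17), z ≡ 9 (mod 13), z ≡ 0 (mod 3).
M = 17 × 13 × 3 = 663. M₁ = 39, y₁ ≡ 7 (mod 17). M₂ = 51, y₂ ≡ 12 (mod 13). M₃ = 221, y₃ ≡ 2 (mod 3). z = 5×39×7 + 9×51×12 + 0×221×2 ≡ 243 (mod 663)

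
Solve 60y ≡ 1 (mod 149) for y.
Since 149 is prime, by Fermat 60^(-1) ≡ 60^{147} ≡ 77 (mod 149). Verify: 60 × 77 = 4620 ≡ 1 (mod 149)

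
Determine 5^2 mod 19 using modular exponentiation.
5^{2} = 25 ≡ 6 (mod 19)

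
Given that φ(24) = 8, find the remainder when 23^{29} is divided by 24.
By Euler: 23^{8} ≡ 1 (mod 24) since gcd(23, 24) = 1. 29 = 3×8 + 5. So 23^{29} ≡ 23^{5} ≡ 23 (mod 24)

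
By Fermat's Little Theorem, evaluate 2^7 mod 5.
By Fermat: 2^{4} ≡ 1 (mod 5). So 2^{7} = 2^{4} · 2^{3} ≡ 2^{3} ≡ 3 (mod 5)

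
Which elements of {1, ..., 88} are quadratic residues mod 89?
Squares in Z_89*: {1, 2, 4, 5, 8, 9, 10, 11, 16, 17, 18, 20, 21, 22, 25, 32, 34, 36, 39, 40, 42, 44, 45, 47, 49, 50, 53, 55, 57, 64, 67, 68, 69, 71, 72, 73, 78, 79, 80, 81, 84, 85, 87, 88}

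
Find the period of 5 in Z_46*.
Powers of 5 mod 46: 5^1≡5, 5^2≡25, 5^3≡33, 5^4≡27, 5^5≡43, 5^6≡31, 5^7≡17, 5^8≡39, 5^9≡11, 5^10≡9, 5^11≡45, 5^12≡41, 5^13≡21, 5^14≡13, 5^15≡19, 5^16≡3, 5^17≡15, 5^18≡29, 5^19≡7, 5^20≡35, 5^21≡37, 5^22≡1. So the order of 5 is 22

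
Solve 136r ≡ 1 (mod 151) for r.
Since 151 is prime, by Fermat 136^(-1) ≡ 136^{149} ≡ 10 (mod 151). Verify: 136 × 10 = 1360 ≡ 1 (mod 151)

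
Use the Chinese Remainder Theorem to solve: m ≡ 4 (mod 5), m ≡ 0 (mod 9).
M = 5 × 9 = 45. M₁ = 9, y₁ ≡ 4 (mod 5). M₂ = 5, y₂ ≡ 2 (mod 9). m = 4×9×4 + 0×5×2 ≡ 9 (mod 45)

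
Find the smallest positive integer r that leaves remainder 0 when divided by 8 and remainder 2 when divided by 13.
M = 8 × 13 = 104. M₁ = 13, y₁ ≡ 5 (mod 8). M₂ = 8, y₂ ≡ 5 (mod 13). r = 0×13×5 + 2×8×5 ≡ 80 (mod 104)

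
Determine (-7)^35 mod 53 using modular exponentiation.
By repeated squaring (mod 53): (-7)^{1}≡46, (-7)^{2}≡49, (-7)^{4}≡16, (-7)^{8}≡44, (-7)^{16}≡28, (-7)^{32}≡42. Then (-7)^{35} = (-7)^{32+2+1} ≡ 42 × 49 × 46 ≡ 10 (mod 53)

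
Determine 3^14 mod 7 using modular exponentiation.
Using Fermat: 3^{6} ≡ 1 (mod 7). 14 ≡ 2 (mod 6). So 3^{14} ≡ 3^{2} ≡ 2 (mod 7)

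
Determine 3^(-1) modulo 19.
Since 19 is prime, by Fermat 3^(-1) ≡ 3^{17} ≡ 13 mod 19. Verify: 3 × 13 = 39 ≡ 1 mod 19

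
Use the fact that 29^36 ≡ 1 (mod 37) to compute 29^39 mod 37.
By Fermat: 29^{36} ≡ 1 (mod 37). So 29^{39} = 29^{36} · 29^{3} ≡ 29^{3} ≡ 6 (mod 37)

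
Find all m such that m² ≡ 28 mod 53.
The square roots of 28 mod 53 are 44 and 9. Verify: 44² = 1936 ≡ 28 mod 53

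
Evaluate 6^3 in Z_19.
6^{3} = 216 ≡ 7 (mod 19)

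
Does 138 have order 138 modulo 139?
138^{2} ≡ 1 (mod 139) and 2 < 138, so ord_139(138) = 2 ≠ 138 and 138 is not a primitive root.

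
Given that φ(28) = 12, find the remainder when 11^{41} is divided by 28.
By Euler: 11^{12} ≡ 1 mod 28 since gcd(11, 28) = 1. 41 = 3×12 + 5. So 11^{41} ≡ 11^{5} ≡ 23 mod 28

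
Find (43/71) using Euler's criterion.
(43/71) = 43^{35} mod 71 = 1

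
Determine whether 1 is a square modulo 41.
By Euler's criterion: 1^{20} ≡ 1 (mod 41). Since this equals 1, 1 is a QR.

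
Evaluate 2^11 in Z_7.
Using Fermat: 2^{6} ≡ 1 mod 7. 11 ≡ 5 mod 6. So 2^{11} ≡ 2^{5} ≡ 4 mod 7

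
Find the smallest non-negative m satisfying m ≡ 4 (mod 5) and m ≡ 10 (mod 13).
M = 5 × 13 = 65. M₁ = 13, y₁ ≡ 2 (mod 5). M₂ = 5, y₂ ≡ 8 (mod 13). m = 4×13×2 + 10×5×8 ≡ 49 (mod 65)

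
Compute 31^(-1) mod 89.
Since 89 is prime, by Fermat 31^(-1) ≡ 31^{87} ≡ 23 mod 89. Verify: 31 × 23 = 713 ≡ 1 mod 89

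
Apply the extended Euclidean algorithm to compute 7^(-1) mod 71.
Extended GCD: 7(-10) + 71(1) = 1. So 7^(-1) ≡ -10 ≡ 61 (mod 71). Verify: 7 × 61 = 427 ≡ 1 (mod 71)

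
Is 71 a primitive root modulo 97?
ord_97(71) divides 96. For each prime q|96: 71^{48}≡96, 71^{32}≡61, none ≡ 1. So 71 has order 96 and is a primitive root mod 97.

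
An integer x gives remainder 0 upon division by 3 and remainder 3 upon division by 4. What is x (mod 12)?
M = 3 × 4 = 12. M₁ = 4, y₁ ≡ 1 (mod 3). M₂ = 3, y₂ ≡ 3 (mod 4). x = 0×4×1 + 3×3×3 ≡ 3 (mod 12)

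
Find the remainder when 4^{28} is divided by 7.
By Fermat: 4^{6} ≡ 1 (mod 7). 28 = 4×6 + 4. So 4^{28} ≡ 4^{4} ≡ 4 (mod 7)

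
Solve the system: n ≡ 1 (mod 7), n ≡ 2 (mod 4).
M = 7 × 4 = 28. M₁ = 4, y₁ ≡ 2 (mod 7). M₂ = 7, y₂ ≡ 3 (mod 4). n = 1×4×2 + 2×7×3 ≡ 22 (mod 28)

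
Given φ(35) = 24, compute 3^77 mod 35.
By Euler: 3^{24} ≡ 1 mod 35 since gcd(3, 35) = 1. 77 = 3×24 + 5. So 3^{77} ≡ 3^{5} ≡ 33 mod 35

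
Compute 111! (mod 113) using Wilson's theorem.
(112)! = (111)! × (112) ≡ -1 (mod 113). So (111)! ≡ -1 × (112)^(-1) ≡ (-1)×(-1) = 1 (mod 113)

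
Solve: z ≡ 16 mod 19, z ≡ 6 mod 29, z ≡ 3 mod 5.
M = 19 × 29 × 5 = 2755. M₁ = 145, y₁ ≡ 8 mod 19. M₂ = 95, y₂ ≡ 11 mod 29. M₃ = 551, y₃ ≡ 1 mod 5. z = 16×145×8 + 6×95×11 + 3×551×1 ≡ 1688 mod 2755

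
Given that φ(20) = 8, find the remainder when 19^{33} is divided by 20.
By Euler: 19^{8} ≡ 1 mod 20 since gcd(19, 20) = 1. 33 = 4×8 + 1. So 19^{33} ≡ 19^{1} ≡ 19 mod 20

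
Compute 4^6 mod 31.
By repeated squaring mod 31: 4^{1}≡4, 4^{2}≡16, 4^{4}≡8. Then 4^{6} = 4^{4+2} ≡ 8 × 16 ≡ 4 mod 31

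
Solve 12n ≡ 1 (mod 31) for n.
Since 31 is prime, by Fermat 12^(-1) ≡ 12^{29} ≡ 13 (mod 31). Verify: 12 × 13 = 156 ≡ 1 (mod 31)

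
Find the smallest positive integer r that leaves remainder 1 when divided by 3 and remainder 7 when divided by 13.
M = 3 × 13 = 39. M₁ = 13, y₁ ≡ 1 (mod 3). M₂ = 3, y₂ ≡ 9 (mod 13). r = 1×13×1 + 7×3×9 ≡ 7 (mod 39)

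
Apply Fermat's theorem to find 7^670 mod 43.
By Fermat: 7^{42} ≡ 1 mod 43. 670 ≡ 40 mod 42. So 7^{670} ≡ 7^{40} ≡ 36 mod 43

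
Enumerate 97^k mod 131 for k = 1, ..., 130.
97^1, 97^2, ..., 97^{130} mod 131: [97, 108, 127, 5, 92, 16, 111, 25, 67, 80, 31, 125, 73, 7, 24, 101, 103, 35, 120, 112, 122, 44, 76, 36, 86, 89, 118, 49, 37, 52, 66, 114, 54, 129, 68, 46, 8, 121, 78, 99, 40, 81, 128, 102, 69, 12, 116, 117, 83, 60, 56, 61, 22, 38, 18, 43, 110, 59, 90, 84, 26, 33, 57, 27, 130, 34, 23, 4, 126, 39, 115, 20, 106, 64, 51, 100, 6, 58, 124, 107, 30, 28, 96, 11, 19, 9, 87, 55, 95, 45, 42, 13, 82, 94, 79, 65, 17, 77, 2, 63, 85, 123, 10, 53, 32, 91, 50, 3, 29, 62, 119, 15, 14, 48, 71, 75, 70, 109, 93, 113, 88, 21, 72, 41, 47, 105, 98, 74, 104, 1]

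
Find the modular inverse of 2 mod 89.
Since 89 is prime, by Fermat 2^(-1) ≡ 2^{87} ≡ 45 mod 89. Verify: 2 × 45 = 90 ≡ 1 mod 89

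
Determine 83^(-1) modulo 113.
Since 113 is prime, by Fermat 83^(-1) ≡ 83^{111} ≡ 64 (mod 113). Verify: 83 × 64 = 5312 ≡ 1 (mod 113)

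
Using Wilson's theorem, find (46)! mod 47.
By Wilson's theorem, (46)! ≡ -1 ≡ 46 (mod 47)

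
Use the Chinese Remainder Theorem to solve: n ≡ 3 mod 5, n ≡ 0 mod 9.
M = 5 × 9 = 45. M₁ = 9, y₁ ≡ 4 mod 5. M₂ = 5, y₂ ≡ 2 mod 9. n = 3×9×4 + 0×5×2 ≡ 18 mod 45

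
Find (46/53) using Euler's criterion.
(46/53) = 46^{26} mod 53 = 1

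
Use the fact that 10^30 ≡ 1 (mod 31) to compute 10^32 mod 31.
By Fermat: 10^{30} ≡ 1 (mod 31). So 10^{32} = 10^{30} · 10^{2} ≡ 10^{2} ≡ 7 (mod 31)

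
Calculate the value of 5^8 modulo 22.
By repeated squaring mod 22: 5^{1}≡5, 5^{2}≡3, 5^{4}≡9, 5^{8}≡15. So 5^{8} ≡ 15 mod 22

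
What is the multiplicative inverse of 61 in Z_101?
Since 101 is prime, by Fermat 61^(-1) ≡ 61^{99} ≡ 53 (mod 101). Verify: 61 × 53 = 3233 ≡ 1 (mod 101)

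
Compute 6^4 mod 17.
6^{4} = 1296 ≡ 4 (mod 17)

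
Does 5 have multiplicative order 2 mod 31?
Powers of 5 mod 31: 5^1≡5, 5^2≡25, 5^3≡1. 5^2≡25≢1, so ord ≠ 2. No, the actual order is 3.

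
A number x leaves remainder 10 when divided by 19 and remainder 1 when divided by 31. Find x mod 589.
M = 19 × 31 = 589. M₁ = 31, y₁ ≡ 8 mod 19. M₂ = 19, y₂ ≡ 18 mod 31. x = 10×31×8 + 1×19×18 ≡ 466 mod 589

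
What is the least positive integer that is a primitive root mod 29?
g = 2. Powers: [2, 4, 8, 16, 3, 6, 12, ...] generates all 28 non-zero residues.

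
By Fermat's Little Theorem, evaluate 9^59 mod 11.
By Fermat: 9^{10} ≡ 1 (mod 11). 59 = 5×10 + 9. So 9^{59} ≡ 9^{9} ≡ 5 (mod 11)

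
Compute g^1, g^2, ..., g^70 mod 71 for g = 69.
69^1, 69^2, ..., 69^{70} mod 71: [69, 4, 63, 16, 39, 64, 14, 43, 56, 30, 11, 49, 44, 54, 34, 3, 65, 12, 47, 48, 46, 50, 42, 58, 26, 19, 33, 5, 61, 20, 31, 9, 53, 36, 70, 2, 67, 8, 55, 32, 7, 57, 28, 15, 41, 60, 22, 27, 17, 37, 68, 6, 59, 24, 23, 25, 21, 29, 13, 45, 52, 38, 66, 10, 51, 40, 62, 18, 35, 1]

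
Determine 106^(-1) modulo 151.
Since 151 is prime, by Fermat 106^(-1) ≡ 106^{149} ≡ 104 mod 151. Verify: 106 × 104 = 11024 ≡ 1 mod 151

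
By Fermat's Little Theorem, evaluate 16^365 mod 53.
By Fermat: 16^{52} ≡ 1 (mod 53). 365 ≡ 1 (mod 52). So 16^{365} ≡ 16^{1} ≡ 16 (mod 53)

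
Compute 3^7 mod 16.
By repeated squaring (mod 16): 3^{1}≡3, 3^{2}≡9, 3^{4}≡1. Then 3^{7} = 3^{4+2+1} ≡ 1 × 9 × 3 ≡ 11 (mod 16)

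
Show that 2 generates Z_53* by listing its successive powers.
2^1, 2^2, ..., 2^{52} mod 53: [2, 4, 8, 16, 32, 11, 22, 44, 35, 17, 34, 15, 30, 7, 14, 28, 3, 6, 12, 24, 48, 43, 33, 13, 26, 52, 51, 49, 45, 37, 21, 42, 31, 9, 18, 36, 19, 38, 23, 46, 39, 25, 50, 47, 41, 29, 5, 10, 20, 40, 27, 1]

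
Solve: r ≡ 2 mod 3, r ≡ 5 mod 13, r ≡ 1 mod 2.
M = 3 × 13 × 2 = 78. M₁ = 26, y₁ ≡ 2 mod 3. M₂ = 6, y₂ ≡ 11 mod 13. M₃ = 39, y₃ ≡ 1 mod 2. r = 2×26×2 + 5×6×11 + 1×39×1 ≡ 5 mod 78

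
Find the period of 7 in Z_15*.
Powers of 7 mod 15: 7^1≡7, 7^2≡4, 7^3≡13, 7^4≡1. Order = 4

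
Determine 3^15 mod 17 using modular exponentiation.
By repeated squaring (mod 17): 3^{1}≡3, 3^{2}≡9, 3^{4}≡13, 3^{8}≡16. Then 3^{15} = 3^{8+4+2+1} ≡ 16 × 13 × 9 × 3 ≡ 6 (mod 17)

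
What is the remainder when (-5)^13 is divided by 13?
Using Fermat: (-5)^{12} ≡ 1 (mod 13). 13 ≡ 1 (mod 12). So (-5)^{13} ≡ (-5)^{1} ≡ 8 (mod 13)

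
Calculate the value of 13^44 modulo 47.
By repeated squaring mod 47: 13^{1}≡13, 13^{2}≡28, 13^{4}≡32, 13^{8}≡37, 13^{16}≡6, 13^{32}≡36. Then 13^{44} = 13^{32+8+4} ≡ 36 × 37 × 32 ≡ 42 mod 47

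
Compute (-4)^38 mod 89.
By repeated squaring (mod 89): (-4)^{1}≡85, (-4)^{2}≡16, (-4)^{4}≡78, (-4)^{8}≡32, (-4)^{16}≡45, (-4)^{32}≡67. Then (-4)^{38} = (-4)^{32+4+2} ≡ 67 × 78 × 16 ≡ 45 (mod 89)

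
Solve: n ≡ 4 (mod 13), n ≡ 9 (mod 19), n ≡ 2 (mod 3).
M = 13 × 19 × 3 = 741. M₁ = 57, y₁ ≡ 8 (mod 13). M₂ = 39, y₂ ≡ 1 (mod 19). M₃ = 247, y₃ ≡ 1 (mod 3). n = 4×57×8 + 9×39×1 + 2×247×1 ≡ 446 (mod 741)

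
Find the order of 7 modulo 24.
Powers of 7 mod 24: 7^1≡7, 7^2≡1. So the order of 7 is 2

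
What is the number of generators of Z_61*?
There are φ(61-1) = φ(60) = 16 primitive roots modulo 61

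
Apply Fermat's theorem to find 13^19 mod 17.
By Fermat: 13^{16} ≡ 1 mod 17. So 13^{19} = 13^{16} · 13^{3} ≡ 13^{3} ≡ 4 mod 17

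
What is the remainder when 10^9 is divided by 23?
By repeated squaring (mod 23): 10^{1}≡10, 10^{2}≡8, 10^{4}≡18, 10^{8}≡2. Then 10^{9} = 10^{8+1} ≡ 2 × 10 ≡ 20 (mod 23)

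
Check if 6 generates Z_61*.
ord_61(6) divides 60. For each prime q|60: 6^{30}≡60, 6^{20}≡47, 6^{12}≡20, none ≡ 1. So 6 has order 60 and is a primitive root mod 61.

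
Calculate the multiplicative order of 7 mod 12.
Powers of 7 mod 12: 7^1≡7, 7^2≡1. ord_12(7) = 2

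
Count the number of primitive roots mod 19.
Number of primitive roots mod 19 = φ(p-1) = φ(18) = 6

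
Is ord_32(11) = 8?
Powers of 11 mod 32: 11^1≡11, 11^2≡25, 11^3≡19, 11^4≡17, 11^5≡27, 11^6≡9, 11^7≡3, 11^8≡1. First k with 11^k≡1 is k=8. Yes, ord_32(11) = 8.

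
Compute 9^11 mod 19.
By repeated squaring (mod 19): 9^{1}≡9, 9^{2}≡5, 9^{4}≡6, 9^{8}≡17. Then 9^{11} = 9^{8+2+1} ≡ 17 × 5 × 9 ≡ 5 (mod 19)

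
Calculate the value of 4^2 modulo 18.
4^{2} = 16 ≡ 16 mod 18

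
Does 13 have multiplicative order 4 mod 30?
Powers of 13 mod 30: 13^1≡13, 13^2≡19, 13^3≡7, 13^4≡1. First k with 13^k≡1 is k=4. Yes, ord_30(13) = 4.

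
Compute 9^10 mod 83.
By repeated squaring mod 83: 9^{1}≡9, 9^{2}≡81, 9^{4}≡4, 9^{8}≡16. Then 9^{10} = 9^{8+2} ≡ 16 × 81 ≡ 51 mod 83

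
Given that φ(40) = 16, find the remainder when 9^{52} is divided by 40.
By Euler: 9^{16} ≡ 1 (mod 40) since gcd(9, 40) = 1. 52 = 3×16 + 4. So 9^{52} ≡ 9^{4} ≡ 1 (mod 40)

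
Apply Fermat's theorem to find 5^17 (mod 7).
By Fermat: 5^{6} ≡ 1 (mod 7). 17 = 2×6 + 5. So 5^{17} ≡ 5^{5} ≡ 3 (mod 7)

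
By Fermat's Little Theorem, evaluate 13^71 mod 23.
By Fermat: 13^{22} ≡ 1 (mod 23). 71 = 3×22 + 5. So 13^{71} ≡ 13^{5} ≡ 4 (mod 23)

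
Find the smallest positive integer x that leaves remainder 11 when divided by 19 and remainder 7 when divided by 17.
M = 19 × 17 = 323. M₁ = 17, y₁ ≡ 9 mod 19. M₂ = 19, y₂ ≡ 9 mod 17. x = 11×17×9 + 7×19×9 ≡ 296 mod 323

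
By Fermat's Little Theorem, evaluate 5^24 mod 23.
By Fermat: 5^{22} ≡ 1 mod 23. So 5^{24} = 5^{22} · 5^{2} ≡ 5^{2} ≡ 2 mod 23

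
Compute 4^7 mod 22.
By repeated squaring mod 22: 4^{1}≡4, 4^{2}≡16, 4^{4}≡14. Then 4^{7} = 4^{4+2+1} ≡ 14 × 16 × 4 ≡ 16 mod 22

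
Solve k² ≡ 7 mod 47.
The square roots of 7 mod 47 are 17 and 30. Verify: 17² = 289 ≡ 7 mod 47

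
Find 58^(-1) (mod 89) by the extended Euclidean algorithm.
Extended GCD: 58(-23) + 89(15) = 1. So 58^(-1) ≡ -23 ≡ 66 (mod 89). Verify: 58 × 66 = 3828 ≡ 1 (mod 89)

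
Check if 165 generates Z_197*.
ord_197(165) divides 196. For each prime q|196: 165^{98}≡196, 165^{28}≡114, none ≡ 1. So 165 has order 196 and is a primitive root mod 197.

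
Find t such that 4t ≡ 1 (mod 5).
Since 5 is prime, by Fermat 4^(-1) ≡ 4^{3} ≡ 4 (mod 5). Verify: 4 × 4 = 16 ≡ 1 (mod 5)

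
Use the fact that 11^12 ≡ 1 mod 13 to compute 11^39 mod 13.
By Fermat: 11^{12} ≡ 1 mod 13. 39 = 3×12 + 3. So 11^{39} ≡ 11^{3} ≡ 5 mod 13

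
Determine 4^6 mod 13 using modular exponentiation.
By repeated squaring (mod 13): 4^{1}≡4, 4^{2}≡3, 4^{4}≡9. Then 4^{6} = 4^{4+2} ≡ 9 × 3 ≡ 1 (mod 13)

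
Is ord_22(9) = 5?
Powers of 9 mod 22: 9^1≡9, 9^2≡15, 9^3≡3, 9^4≡5, 9^5≡1. First k with 9^k≡1 is k=5. Yes, ord_22(9) = 5.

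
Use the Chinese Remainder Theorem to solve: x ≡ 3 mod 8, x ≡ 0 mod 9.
M = 8 × 9 = 72. M₁ = 9, y₁ ≡ 1 mod 8. M₂ = 8, y₂ ≡ 8 mod 9. x = 3×9×1 + 0×8×8 ≡ 27 mod 72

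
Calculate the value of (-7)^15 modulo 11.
Using Fermat: (-7)^{10} ≡ 1 (mod 11). 15 ≡ 5 (mod 10). So (-7)^{15} ≡ (-7)^{5} ≡ 1 (mod 11)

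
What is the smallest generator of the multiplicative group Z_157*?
g = 5. For each prime q|156: 5^{78}≡156, 5^{52}≡12, 5^{12}≡130, none ≡ 1, so ord_157(5) = 156 and 5 is a primitive root.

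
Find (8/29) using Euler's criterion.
(8/29) = 8^{14} mod 29 = -1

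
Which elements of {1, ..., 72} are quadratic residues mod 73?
QRs mod 73: {1, 2, 3, 4, 6, 8, 9, 12, 16, 18, 19, 23, 24, 25, 27, 32, 35, 36, 37, 38, 41, 46, 48, 49, 50, 54, 55, 57, 61, 64, 65, 67, 69, 70, 71, 72}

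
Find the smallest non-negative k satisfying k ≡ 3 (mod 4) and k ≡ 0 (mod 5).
M = 4 × 5 = 20. M₁ = 5, y₁ ≡ 1 (mod 4). M₂ = 4, y₂ ≡ 4 (mod 5). k = 3×5×1 + 0×4×4 ≡ 15 (mod 20)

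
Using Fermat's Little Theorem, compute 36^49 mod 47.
By Fermat: 36^{46} ≡ 1 (mod 47). So 36^{49} = 36^{46} · 36^{3} ≡ 36^{3} ≡ 32 (mod 47)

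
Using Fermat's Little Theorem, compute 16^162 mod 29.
By Fermat: 16^{28} ≡ 1 mod 29. 162 = 5×28 + 22. So 16^{162} ≡ 16^{22} ≡ 16 mod 29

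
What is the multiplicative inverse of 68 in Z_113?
Since 113 is prime, by Fermat 68^(-1) ≡ 68^{111} ≡ 5 mod 113. Verify: 68 × 5 = 340 ≡ 1 mod 113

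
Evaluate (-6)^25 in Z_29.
By repeated squaring (mod 29): (-6)^{1}≡23, (-6)^{2}≡7, (-6)^{4}≡20, (-6)^{8}≡23, (-6)^{16}≡7. Then (-6)^{25} = (-6)^{16+8+1} ≡ 7 × 23 × 23 ≡ 20 (mod 29)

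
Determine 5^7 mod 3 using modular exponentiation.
Using Fermat: 5^{2} ≡ 1 mod 3. 7 ≡ 1 mod 2. So 5^{7} ≡ 5^{1} ≡ 2 mod 3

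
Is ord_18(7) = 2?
Powers of 7 mod 18: 7^1≡7, 7^2≡13, 7^3≡1. 7^2≡13≢1, so ord ≠ 2. No, the actual order is 3.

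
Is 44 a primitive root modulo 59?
ord_59(44) divides 58. For each prime q|58: 44^{29}≡58, 44^{2}≡48, none ≡ 1. So 44 has order 58 and is a primitive root mod 59.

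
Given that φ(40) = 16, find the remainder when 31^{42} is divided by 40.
By Euler: 31^{16} ≡ 1 (mod 40) since gcd(31, 40) = 1. 42 = 2×16 + 10. So 31^{42} ≡ 31^{10} ≡ 1 (mod 40)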